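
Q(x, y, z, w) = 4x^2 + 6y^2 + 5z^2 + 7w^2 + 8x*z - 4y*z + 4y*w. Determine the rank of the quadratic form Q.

The symmetric matrix is A = [[4, 0, 4, 0], [0, 6, -2, 2], [4, -2, 5, 0], [0, 2, 0, 7]].
Row-reducing A symmetrically gives the diagonal entries 4, 6, 1/3, 5.
Counting signs: 4 positive.
The rank is the number of nonzero pivots: 4.

4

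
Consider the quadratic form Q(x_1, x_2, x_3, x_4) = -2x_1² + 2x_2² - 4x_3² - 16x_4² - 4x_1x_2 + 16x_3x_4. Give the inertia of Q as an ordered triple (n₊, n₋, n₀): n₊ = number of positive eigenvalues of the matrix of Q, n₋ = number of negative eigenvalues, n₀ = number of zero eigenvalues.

Write A = [[-2, -2, 0, 0], [-2, 2, 0, 0], [0, 0, -4, 8], [0, 0, 8, -16]].
Applying the same elementary operations to the rows and columns of A produces a congruent diagonal matrix with entries -2, 4, -4, 0.
Counting signs: 1 positive, 2 negative, 1 zero.

(1, 2, 1)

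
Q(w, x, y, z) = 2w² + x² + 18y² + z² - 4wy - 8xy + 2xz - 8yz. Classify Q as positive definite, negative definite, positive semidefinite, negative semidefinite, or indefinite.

positive semidefinite

Write A = [[2, 0, -2, 0], [0, 1, -4, 1], [-2, -4, 18, -4], [0, 1, -4, 1]].
Applying the same elementary operations to the rows and columns of A produces a congruent diagonal matrix with entries 2, 1, 0, 0.
That gives 2 positive, 2 zero pivots.
Hence Q is positive semidefinite.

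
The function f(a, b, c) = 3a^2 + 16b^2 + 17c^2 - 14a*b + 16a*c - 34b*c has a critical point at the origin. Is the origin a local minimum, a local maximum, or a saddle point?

The Hessian at the origin is H = [[6, -14, 16], [-14, 32, -34], [16, -34, 34]].
Applying the same elementary operations to the rows and columns of H produces a congruent diagonal matrix with entries 6, -2/3, 8.
So there are 2 positive, 1 negative pivots.
H is indefinite, so the origin is a saddle point.

saddle point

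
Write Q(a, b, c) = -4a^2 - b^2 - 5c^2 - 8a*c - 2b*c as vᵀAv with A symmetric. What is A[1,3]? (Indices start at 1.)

-4

The coefficient of a·c in Q is -8. For a symmetric A this equals A[1,3] + A[3,1] = 2·A[1,3].
So A[1,3] = -8/2 = -4.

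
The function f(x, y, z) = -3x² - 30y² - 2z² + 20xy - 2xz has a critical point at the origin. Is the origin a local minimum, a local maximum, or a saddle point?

The Hessian at the origin is H = [[-6, 20, -2], [20, -60, 0], [-2, 0, -4]].
An LDLᵀ factorisation of H has diagonal entries -6, 20/3, -10.
Counting signs: 1 positive, 2 negative.
H is indefinite, so the origin is a saddle point.

saddle point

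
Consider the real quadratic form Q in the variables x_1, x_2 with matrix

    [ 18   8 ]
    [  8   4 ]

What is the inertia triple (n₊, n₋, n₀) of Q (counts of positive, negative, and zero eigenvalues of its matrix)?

(2, 0, 0)

An LDLᵀ factorisation of A has diagonal entries 18, 4/9.
That gives 2 positive pivots.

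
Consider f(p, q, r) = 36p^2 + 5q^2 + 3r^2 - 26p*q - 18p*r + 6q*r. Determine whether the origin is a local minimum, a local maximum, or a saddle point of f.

The Hessian at the origin is H = [[72, -26, -18], [-26, 10, 6], [-18, 6, 6]].
An LDLᵀ factorisation of H has diagonal entries 72, 11/18, 12/11.
That gives 3 positive pivots.
H is positive definite, so the origin is a strict local minimum.

local minimum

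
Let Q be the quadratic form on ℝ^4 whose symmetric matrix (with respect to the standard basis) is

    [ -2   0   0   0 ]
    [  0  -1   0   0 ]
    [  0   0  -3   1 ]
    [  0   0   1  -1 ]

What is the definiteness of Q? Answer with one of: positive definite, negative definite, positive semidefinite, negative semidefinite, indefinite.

Leading principal minors: Δ_1 = -2, Δ_2 = 2, Δ_3 = -6, Δ_4 = 4.
The signs alternate starting with Δ_1 < 0, so by Sylvester's criterion Q is negative definite.

negative definite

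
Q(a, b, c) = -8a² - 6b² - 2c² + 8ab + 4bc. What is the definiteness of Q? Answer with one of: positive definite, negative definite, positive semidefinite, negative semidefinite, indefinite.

negative definite

The symmetric matrix of Q is A = [[-8, 4, 0], [4, -6, 2], [0, 2, -2]].
Leading principal minors: Δ_1 = -8, Δ_2 = 32, Δ_3 = -32.
The signs alternate starting with Δ_1 < 0, so by Sylvester's criterion Q is negative definite.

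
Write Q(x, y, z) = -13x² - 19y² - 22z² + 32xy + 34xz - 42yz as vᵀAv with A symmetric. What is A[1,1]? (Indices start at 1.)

The coefficient of x² in Q is -13, and that is exactly A[1,1].

-13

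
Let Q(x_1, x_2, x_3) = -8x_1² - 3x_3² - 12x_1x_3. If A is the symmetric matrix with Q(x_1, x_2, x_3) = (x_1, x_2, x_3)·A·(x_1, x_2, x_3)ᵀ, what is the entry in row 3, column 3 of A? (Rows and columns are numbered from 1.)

The coefficient of x_3² in Q is -3, and that is exactly A[3,3].

-3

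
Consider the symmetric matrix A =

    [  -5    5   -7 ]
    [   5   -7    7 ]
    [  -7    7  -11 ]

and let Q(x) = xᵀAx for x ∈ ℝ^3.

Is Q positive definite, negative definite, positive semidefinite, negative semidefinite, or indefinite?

negative definite

Leading principal minors: Δ_1 = -5, Δ_2 = 10, Δ_3 = -12.
The signs alternate starting with Δ_1 < 0, so by Sylvester's criterion Q is negative definite.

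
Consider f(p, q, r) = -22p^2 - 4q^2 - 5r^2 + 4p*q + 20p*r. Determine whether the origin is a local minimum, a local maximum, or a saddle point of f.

local maximum

The Hessian at the origin is H = [[-44, 4, 20], [4, -8, 0], [20, 0, -10]].
Symmetric row and column elimination reduces H to a congruent diagonal form with pivots -44, -84/11, -10/21.
That gives 3 negative pivots.
H is negative definite, so the origin is a strict local maximum.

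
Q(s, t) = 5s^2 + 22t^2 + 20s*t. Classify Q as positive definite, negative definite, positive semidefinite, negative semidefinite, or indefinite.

The symmetric matrix of Q is A = [[5, 10], [10, 22]].
Leading principal minors: Δ_1 = 5, Δ_2 = 10.
All leading principal minors are positive, so by Sylvester's criterion Q is positive definite.

positive definite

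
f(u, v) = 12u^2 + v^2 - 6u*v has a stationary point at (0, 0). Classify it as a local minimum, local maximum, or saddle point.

The Hessian at the origin is H = [[24, -6], [-6, 2]].
det H = 24·2 − (-6)² = 12 > 0 and H[1,1] = 24 > 0, so H is positive definite.
Therefore the origin is a local minimum.

local minimum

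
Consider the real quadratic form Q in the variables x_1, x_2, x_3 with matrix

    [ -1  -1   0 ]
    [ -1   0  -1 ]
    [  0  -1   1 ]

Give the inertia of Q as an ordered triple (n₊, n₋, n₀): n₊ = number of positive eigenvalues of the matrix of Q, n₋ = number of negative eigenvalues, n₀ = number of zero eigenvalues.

(1, 1, 1)

Symmetric row and column elimination reduces A to a congruent diagonal form with pivots -1, 1, 0.
Counting signs: 1 positive, 1 negative, 1 zero.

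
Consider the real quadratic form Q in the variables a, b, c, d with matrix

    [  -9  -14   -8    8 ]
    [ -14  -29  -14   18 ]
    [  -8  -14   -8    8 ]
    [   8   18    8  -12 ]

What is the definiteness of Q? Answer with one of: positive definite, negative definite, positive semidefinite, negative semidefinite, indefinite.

negative definite

Leading principal minors: Δ_1 = -9, Δ_2 = 65, Δ_3 = -36, Δ_4 = 16.
The signs alternate starting with Δ_1 < 0, so by Sylvester's criterion Q is negative definite.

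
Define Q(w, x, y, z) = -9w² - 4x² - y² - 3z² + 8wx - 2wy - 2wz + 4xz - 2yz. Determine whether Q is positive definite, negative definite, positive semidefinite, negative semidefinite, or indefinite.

negative semidefinite

The associated matrix is A = [[-9, 4, -1, -1], [4, -4, 0, 2], [-1, 0, -1, -1], [-1, 2, -1, -3]].
Applying the same elementary operations to the rows and columns of A produces a congruent diagonal matrix with entries -9, -20/9, -4/5, 0.
That gives 3 negative, 1 zero pivots.
Hence Q is negative semidefinite.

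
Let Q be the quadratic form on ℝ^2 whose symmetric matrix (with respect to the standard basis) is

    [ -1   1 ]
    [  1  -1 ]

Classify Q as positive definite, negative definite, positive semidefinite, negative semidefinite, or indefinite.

negative semidefinite

For the 2×2 matrix [[-1, 1], [1, -1]]: det = -1·-1 − (1)² = 0, trace = -2.
det = 0 so one eigenvalue is zero; the form is semidefinite with the sign of the trace.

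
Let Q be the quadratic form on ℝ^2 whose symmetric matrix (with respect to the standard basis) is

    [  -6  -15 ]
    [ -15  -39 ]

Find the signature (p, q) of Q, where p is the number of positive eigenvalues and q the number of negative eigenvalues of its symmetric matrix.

Applying the same elementary operations to the rows and columns of A produces a congruent diagonal matrix with entries -6, -3/2.
Counting signs: 2 negative.

(0, 2)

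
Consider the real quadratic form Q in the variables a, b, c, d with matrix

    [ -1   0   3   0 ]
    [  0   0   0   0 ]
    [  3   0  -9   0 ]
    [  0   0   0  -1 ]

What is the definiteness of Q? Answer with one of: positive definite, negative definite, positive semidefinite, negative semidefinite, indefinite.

Applying the same elementary operations to the rows and columns of A produces a congruent diagonal matrix with entries -1, 0, 0, -1.
That gives 2 negative, 2 zero pivots.
Hence Q is negative semidefinite.

negative semidefinite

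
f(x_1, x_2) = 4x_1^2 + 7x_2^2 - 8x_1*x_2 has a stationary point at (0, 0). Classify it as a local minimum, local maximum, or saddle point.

local minimum

The Hessian at the origin is H = [[8, -8], [-8, 14]].
det H = 8·14 − (-8)² = 48 > 0 and H[1,1] = 8 > 0, so H is positive definite.
Therefore the origin is a local minimum.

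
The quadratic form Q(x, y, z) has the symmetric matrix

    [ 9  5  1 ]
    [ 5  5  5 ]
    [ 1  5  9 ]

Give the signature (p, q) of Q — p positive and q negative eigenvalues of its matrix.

(2, 0)

Congruent diagonalization of A (simultaneous row and column reduction) yields pivots 9, 20/9, 0.
So there are 2 positive, 1 zero pivots.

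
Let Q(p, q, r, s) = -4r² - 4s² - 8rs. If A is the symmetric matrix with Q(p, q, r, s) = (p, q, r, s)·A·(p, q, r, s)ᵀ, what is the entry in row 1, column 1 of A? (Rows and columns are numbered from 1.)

The coefficient of p² in Q is 0, and that is exactly A[1,1].

0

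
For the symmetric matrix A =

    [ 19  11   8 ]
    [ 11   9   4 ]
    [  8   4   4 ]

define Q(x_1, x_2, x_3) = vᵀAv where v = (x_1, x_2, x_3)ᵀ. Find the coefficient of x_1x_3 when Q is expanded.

The coefficient of x_1x_3 is A[1,3] + A[3,1] = 2·8 = 16.

16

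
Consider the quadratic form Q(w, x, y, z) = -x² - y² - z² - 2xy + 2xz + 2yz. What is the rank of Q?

Write A = [[0, 0, 0, 0], [0, -1, -1, 1], [0, -1, -1, 1], [0, 1, 1, -1]].
Applying the same elementary operations to the rows and columns of A produces a congruent diagonal matrix with entries 0, -1, 0, 0.
So there are 1 negative, 3 zero pivots.
The rank is the number of nonzero pivots: 1.

1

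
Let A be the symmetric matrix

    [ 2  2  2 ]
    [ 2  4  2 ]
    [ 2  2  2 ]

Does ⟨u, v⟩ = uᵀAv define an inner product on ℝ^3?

no

Row-reducing A symmetrically gives the diagonal entries 2, 2, 0.
So there are 2 positive, 1 zero pivots.
Hence Q is positive semidefinite.
⟨·,·⟩ is an inner product exactly when A is positive definite.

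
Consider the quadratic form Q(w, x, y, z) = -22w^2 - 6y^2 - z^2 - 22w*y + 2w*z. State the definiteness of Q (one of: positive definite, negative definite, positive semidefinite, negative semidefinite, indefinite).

Write A = [[-22, 0, -11, 1], [0, 0, 0, 0], [-11, 0, -6, 0], [1, 0, 0, -1]].
Symmetric row and column elimination reduces A to a congruent diagonal form with pivots -22, 0, -1/2, -5/11.
That gives 3 negative, 1 zero pivots.
Hence Q is negative semidefinite.

negative semidefinite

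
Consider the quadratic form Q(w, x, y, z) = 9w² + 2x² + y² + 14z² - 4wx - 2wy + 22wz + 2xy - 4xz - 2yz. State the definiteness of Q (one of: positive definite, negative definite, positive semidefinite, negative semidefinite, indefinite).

The symmetric matrix of Q is A = [[9, -2, -1, 11], [-2, 2, 1, -2], [-1, 1, 1, -1], [11, -2, -1, 14]].
Leading principal minors: Δ_1 = 9, Δ_2 = 14, Δ_3 = 7, Δ_4 = 3.
All leading principal minors are positive, so by Sylvester's criterion Q is positive definite.

positive definite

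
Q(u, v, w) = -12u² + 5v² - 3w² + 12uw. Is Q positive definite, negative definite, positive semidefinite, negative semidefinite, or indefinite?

The associated matrix is A = [[-12, 0, 6], [0, 5, 0], [6, 0, -3]].
Symmetric row and column elimination reduces A to a congruent diagonal form with pivots -12, 5, 0.
So there are 1 positive, 1 negative, 1 zero pivots.
Hence Q is indefinite.

indefinite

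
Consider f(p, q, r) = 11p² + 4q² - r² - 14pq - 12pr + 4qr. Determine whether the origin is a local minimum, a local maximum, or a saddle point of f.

saddle point

The Hessian at the origin is H = [[22, -14, -12], [-14, 8, 4], [-12, 4, -2]].
Applying the same elementary operations to the rows and columns of H produces a congruent diagonal matrix with entries 22, -10/11, 6.
That gives 2 positive, 1 negative pivots.
H is indefinite, so the origin is a saddle point.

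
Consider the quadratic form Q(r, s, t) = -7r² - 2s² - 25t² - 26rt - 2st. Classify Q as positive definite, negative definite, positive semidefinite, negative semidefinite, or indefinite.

The symmetric matrix is A = [[-7, 0, -13], [0, -2, -1], [-13, -1, -25]].
Symmetric row and column elimination reduces A to a congruent diagonal form with pivots -7, -2, -5/14.
So there are 3 negative pivots.
Hence Q is negative definite.

negative definite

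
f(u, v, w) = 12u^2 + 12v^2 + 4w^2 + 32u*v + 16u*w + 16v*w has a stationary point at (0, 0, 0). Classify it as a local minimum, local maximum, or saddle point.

saddle point

The Hessian at the origin is H = [[24, 32, 16], [32, 24, 16], [16, 16, 8]].
Congruent diagonalization of H (simultaneous row and column reduction) yields pivots 24, -56/3, -8/7.
So there are 1 positive, 2 negative pivots.
H is indefinite, so the origin is a saddle point.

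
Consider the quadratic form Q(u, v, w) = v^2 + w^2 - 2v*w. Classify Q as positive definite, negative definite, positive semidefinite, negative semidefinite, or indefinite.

positive semidefinite

The associated matrix is A = [[0, 0, 0], [0, 1, -1], [0, -1, 1]].
Applying the same elementary operations to the rows and columns of A produces a congruent diagonal matrix with entries 0, 1, 0.
Counting signs: 1 positive, 2 zero.
Hence Q is positive semidefinite.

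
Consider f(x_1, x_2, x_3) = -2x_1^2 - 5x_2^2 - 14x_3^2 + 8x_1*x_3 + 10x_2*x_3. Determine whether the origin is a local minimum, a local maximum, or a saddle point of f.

local maximum

The Hessian at the origin is H = [[-4, 0, 8], [0, -10, 10], [8, 10, -28]].
Row-reducing H symmetrically gives the diagonal entries -4, -10, -2.
That gives 3 negative pivots.
H is negative definite, so the origin is a strict local maximum.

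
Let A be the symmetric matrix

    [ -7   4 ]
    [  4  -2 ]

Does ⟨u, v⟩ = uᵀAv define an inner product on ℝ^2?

no

Applying the same elementary operations to the rows and columns of A produces a congruent diagonal matrix with entries -7, 2/7.
Counting signs: 1 positive, 1 negative.
Hence Q is indefinite.
⟨·,·⟩ is an inner product exactly when A is positive definite.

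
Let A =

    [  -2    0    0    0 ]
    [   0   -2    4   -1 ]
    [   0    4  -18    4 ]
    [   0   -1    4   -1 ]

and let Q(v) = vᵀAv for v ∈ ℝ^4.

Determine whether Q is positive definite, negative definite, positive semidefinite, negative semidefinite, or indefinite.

negative definite

Leading principal minors: Δ_1 = -2, Δ_2 = 4, Δ_3 = -40, Δ_4 = 4.
The signs alternate starting with Δ_1 < 0, so by Sylvester's criterion Q is negative definite.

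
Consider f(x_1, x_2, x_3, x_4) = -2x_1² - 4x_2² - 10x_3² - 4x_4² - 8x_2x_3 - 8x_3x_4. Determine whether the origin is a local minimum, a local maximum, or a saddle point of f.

The Hessian at the origin is H = [[-4, 0, 0, 0], [0, -8, -8, 0], [0, -8, -20, -8], [0, 0, -8, -8]].
Symmetric row and column elimination reduces H to a congruent diagonal form with pivots -4, -8, -12, -8/3.
That gives 4 negative pivots.
H is negative definite, so the origin is a strict local maximum.

local maximum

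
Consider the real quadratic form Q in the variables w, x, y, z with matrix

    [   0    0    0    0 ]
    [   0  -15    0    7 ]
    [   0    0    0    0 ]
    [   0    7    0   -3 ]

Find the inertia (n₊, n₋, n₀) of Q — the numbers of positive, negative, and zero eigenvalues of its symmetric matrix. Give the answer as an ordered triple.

(1, 1, 2)

Symmetric row and column elimination reduces A to a congruent diagonal form with pivots 0, -15, 0, 4/15.
That gives 1 positive, 1 negative, 2 zero pivots.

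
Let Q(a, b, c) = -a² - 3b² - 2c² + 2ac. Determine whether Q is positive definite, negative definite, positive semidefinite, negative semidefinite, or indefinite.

negative definite

The symmetric matrix of Q is A = [[-1, 0, 1], [0, -3, 0], [1, 0, -2]].
Leading principal minors: Δ_1 = -1, Δ_2 = 3, Δ_3 = -3.
The signs alternate starting with Δ_1 < 0, so by Sylvester's criterion Q is negative definite.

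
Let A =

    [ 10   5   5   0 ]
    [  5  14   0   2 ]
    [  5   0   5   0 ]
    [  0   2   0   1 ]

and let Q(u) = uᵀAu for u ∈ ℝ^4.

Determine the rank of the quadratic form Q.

Congruent diagonalization of A (simultaneous row and column reduction) yields pivots 10, 23/2, 45/23, 5/9.
Counting signs: 4 positive.
The rank is the number of nonzero pivots: 4.

4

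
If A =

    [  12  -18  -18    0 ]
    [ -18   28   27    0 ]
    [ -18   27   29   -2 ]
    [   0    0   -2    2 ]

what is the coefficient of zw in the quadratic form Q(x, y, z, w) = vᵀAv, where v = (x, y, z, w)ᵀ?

-4

The coefficient of zw is A[3,4] + A[4,3] = 2·(-2) = -4.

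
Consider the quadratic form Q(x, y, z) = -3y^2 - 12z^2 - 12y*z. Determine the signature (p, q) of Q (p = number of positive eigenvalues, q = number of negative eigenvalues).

(0, 1)

The symmetric matrix is A = [[0, 0, 0], [0, -3, -6], [0, -6, -12]].
Applying the same elementary operations to the rows and columns of A produces a congruent diagonal matrix with entries 0, -3, 0.
Counting signs: 1 negative, 2 zero.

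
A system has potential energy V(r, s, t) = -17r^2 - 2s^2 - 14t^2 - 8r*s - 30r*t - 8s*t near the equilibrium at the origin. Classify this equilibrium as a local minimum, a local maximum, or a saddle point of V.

local maximum

The Hessian at the origin is H = [[-34, -8, -30], [-8, -4, -8], [-30, -8, -28]].
Row-reducing H symmetrically gives the diagonal entries -34, -36/17, -10/9.
Counting signs: 3 negative.
H is negative definite, so the origin is a strict local maximum.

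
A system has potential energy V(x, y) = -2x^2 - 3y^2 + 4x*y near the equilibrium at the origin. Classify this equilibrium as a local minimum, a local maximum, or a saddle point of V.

local maximum

The Hessian at the origin is H = [[-4, 4], [4, -6]].
det H = -4·-6 − (4)² = 8 > 0 and H[1,1] = -4 < 0, so H is negative definite.
Therefore the origin is a local maximum.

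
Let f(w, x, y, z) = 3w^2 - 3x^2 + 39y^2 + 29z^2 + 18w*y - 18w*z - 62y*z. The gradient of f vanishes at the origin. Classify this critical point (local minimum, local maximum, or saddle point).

The Hessian at the origin is H = [[6, 0, 18, -18], [0, -6, 0, 0], [18, 0, 78, -62], [-18, 0, -62, 58]].
Row-reducing H symmetrically gives the diagonal entries 6, -6, 24, 4/3.
That gives 3 positive, 1 negative pivots.
H is indefinite, so the origin is a saddle point.

saddle point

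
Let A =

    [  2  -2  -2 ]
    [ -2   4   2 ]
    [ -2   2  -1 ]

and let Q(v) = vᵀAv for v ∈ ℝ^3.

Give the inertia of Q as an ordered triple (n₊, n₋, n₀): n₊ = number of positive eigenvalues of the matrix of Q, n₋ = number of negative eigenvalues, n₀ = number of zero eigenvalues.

(2, 1, 0)

Symmetric row and column elimination reduces A to a congruent diagonal form with pivots 2, 2, -3.
So there are 2 positive, 1 negative pivots.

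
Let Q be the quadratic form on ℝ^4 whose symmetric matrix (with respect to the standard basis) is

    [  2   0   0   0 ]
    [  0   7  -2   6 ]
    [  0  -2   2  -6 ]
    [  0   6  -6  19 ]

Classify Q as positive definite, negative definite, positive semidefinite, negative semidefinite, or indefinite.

Symmetric row and column elimination reduces A to a congruent diagonal form with pivots 2, 7, 10/7, 1.
So there are 4 positive pivots.
Hence Q is positive definite.

positive definite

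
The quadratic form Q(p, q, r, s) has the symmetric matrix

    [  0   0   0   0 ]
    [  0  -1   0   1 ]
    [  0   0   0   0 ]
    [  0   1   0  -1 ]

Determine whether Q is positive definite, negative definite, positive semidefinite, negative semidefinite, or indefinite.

Congruent diagonalization of A (simultaneous row and column reduction) yields pivots 0, -1, 0, 0.
That gives 1 negative, 3 zero pivots.
Hence Q is negative semidefinite.

negative semidefinite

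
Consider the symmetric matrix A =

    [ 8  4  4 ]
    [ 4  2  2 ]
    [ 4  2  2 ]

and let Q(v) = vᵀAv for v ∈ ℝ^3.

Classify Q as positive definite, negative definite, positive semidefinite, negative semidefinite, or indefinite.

positive semidefinite

Congruent diagonalization of A (simultaneous row and column reduction) yields pivots 8, 0, 0.
That gives 1 positive, 2 zero pivots.
Hence Q is positive semidefinite.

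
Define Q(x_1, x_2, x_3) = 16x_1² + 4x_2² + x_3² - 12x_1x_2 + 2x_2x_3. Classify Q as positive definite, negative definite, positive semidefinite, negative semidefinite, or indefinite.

positive definite

The symmetric matrix of Q is A = [[16, -6, 0], [-6, 4, 1], [0, 1, 1]].
Leading principal minors: Δ_1 = 16, Δ_2 = 28, Δ_3 = 12.
All leading principal minors are positive, so by Sylvester's criterion Q is positive definite.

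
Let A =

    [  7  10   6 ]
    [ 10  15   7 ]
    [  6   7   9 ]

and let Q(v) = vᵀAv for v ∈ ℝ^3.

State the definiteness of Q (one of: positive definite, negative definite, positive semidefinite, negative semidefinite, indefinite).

positive definite

Leading principal minors: Δ_1 = 7, Δ_2 = 5, Δ_3 = 2.
All leading principal minors are positive, so by Sylvester's criterion Q is positive definite.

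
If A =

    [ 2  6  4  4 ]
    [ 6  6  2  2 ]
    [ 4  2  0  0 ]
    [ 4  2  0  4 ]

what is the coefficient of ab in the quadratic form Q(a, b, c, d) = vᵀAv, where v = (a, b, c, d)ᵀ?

12

The coefficient of ab is A[1,2] + A[2,1] = 2·6 = 12.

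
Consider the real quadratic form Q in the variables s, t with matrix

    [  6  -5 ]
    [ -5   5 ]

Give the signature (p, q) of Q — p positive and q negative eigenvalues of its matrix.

(2, 0)

Applying the same elementary operations to the rows and columns of A produces a congruent diagonal matrix with entries 6, 5/6.
Counting signs: 2 positive.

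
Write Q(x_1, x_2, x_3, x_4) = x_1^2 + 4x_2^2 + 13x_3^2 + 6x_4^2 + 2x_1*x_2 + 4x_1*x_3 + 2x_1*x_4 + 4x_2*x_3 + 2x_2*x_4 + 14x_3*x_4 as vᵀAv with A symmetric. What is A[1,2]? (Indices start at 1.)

1

The coefficient of x_1·x_2 in Q is 2. For a symmetric A this equals A[1,2] + A[2,1] = 2·A[1,2].
So A[1,2] = 2/2 = 1.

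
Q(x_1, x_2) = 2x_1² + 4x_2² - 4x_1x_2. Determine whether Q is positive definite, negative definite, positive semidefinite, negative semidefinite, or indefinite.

positive definite

The symmetric matrix of Q is A = [[2, -2], [-2, 4]].
Leading principal minors: Δ_1 = 2, Δ_2 = 4.
All leading principal minors are positive, so by Sylvester's criterion Q is positive definite.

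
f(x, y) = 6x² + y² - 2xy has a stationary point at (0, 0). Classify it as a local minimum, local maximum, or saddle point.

local minimum

The Hessian at the origin is H = [[12, -2], [-2, 2]].
det H = 12·2 − (-2)² = 20 > 0 and H[1,1] = 12 > 0, so H is positive definite.
Therefore the origin is a local minimum.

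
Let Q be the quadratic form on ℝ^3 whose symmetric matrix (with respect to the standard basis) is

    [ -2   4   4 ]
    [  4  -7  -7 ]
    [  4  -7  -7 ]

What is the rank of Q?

2

Applying the same elementary operations to the rows and columns of A produces a congruent diagonal matrix with entries -2, 1, 0.
Counting signs: 1 positive, 1 negative, 1 zero.
The rank is the number of nonzero pivots: 2.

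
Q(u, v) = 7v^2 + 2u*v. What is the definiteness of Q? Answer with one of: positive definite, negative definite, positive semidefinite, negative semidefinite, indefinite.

The symmetric matrix of Q is [[0, 1], [1, 7]].
For the 2×2 matrix [[0, 1], [1, 7]]: det = 0·7 − (1)² = -1, trace = 7.
det < 0 so the eigenvalues have opposite signs; the form is indefinite.

indefinite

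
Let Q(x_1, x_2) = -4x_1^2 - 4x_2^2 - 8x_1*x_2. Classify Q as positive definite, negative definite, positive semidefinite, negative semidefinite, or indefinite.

negative semidefinite

The symmetric matrix of Q is [[-4, -4], [-4, -4]].
For the 2×2 matrix [[-4, -4], [-4, -4]]: det = -4·-4 − (-4)² = 0, trace = -8.
det = 0 so one eigenvalue is zero; the form is semidefinite with the sign of the trace.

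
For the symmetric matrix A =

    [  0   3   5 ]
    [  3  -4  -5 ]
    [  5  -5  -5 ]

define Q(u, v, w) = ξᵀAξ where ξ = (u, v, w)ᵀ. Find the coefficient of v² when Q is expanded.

-4

The coefficient of v² is the diagonal entry A[2,2] = -4.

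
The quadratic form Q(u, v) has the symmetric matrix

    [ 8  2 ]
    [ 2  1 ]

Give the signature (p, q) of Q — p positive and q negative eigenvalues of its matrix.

(2, 0)

Row-reducing A symmetrically gives the diagonal entries 8, 1/2.
That gives 2 positive pivots.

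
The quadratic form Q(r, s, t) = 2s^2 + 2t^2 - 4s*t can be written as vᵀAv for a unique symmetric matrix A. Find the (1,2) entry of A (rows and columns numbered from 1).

0

The coefficient of r·s in Q is 0. For a symmetric A this equals A[1,2] + A[2,1] = 2·A[1,2].
So A[1,2] = 0/2 = 0.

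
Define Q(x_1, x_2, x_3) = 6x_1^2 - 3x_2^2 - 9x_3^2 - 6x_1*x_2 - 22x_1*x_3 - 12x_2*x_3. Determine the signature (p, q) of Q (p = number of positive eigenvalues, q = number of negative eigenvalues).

The symmetric matrix is A = [[6, -3, -11], [-3, -3, -6], [-11, -6, -9]].
Congruent diagonalization of A (simultaneous row and column reduction) yields pivots 6, -9/2, 2/9.
Counting signs: 2 positive, 1 negative.

(2, 1)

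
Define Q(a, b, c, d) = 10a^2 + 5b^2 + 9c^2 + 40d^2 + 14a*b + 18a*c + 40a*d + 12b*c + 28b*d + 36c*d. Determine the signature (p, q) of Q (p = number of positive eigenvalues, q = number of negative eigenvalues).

The symmetric matrix is A = [[10, 7, 9, 20], [7, 5, 6, 14], [9, 6, 9, 18], [20, 14, 18, 40]].
Symmetric row and column elimination reduces A to a congruent diagonal form with pivots 10, 1/10, 0, 0.
So there are 2 positive, 2 zero pivots.

(2, 0)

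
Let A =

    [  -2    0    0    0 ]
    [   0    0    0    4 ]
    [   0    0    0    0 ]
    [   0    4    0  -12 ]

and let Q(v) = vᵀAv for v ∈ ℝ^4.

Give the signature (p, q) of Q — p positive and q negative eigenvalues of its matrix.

By Sylvester's law of inertia any congruent diagonalization of A has 1 positive, 2 negative and 1 zero entries.

(1, 2)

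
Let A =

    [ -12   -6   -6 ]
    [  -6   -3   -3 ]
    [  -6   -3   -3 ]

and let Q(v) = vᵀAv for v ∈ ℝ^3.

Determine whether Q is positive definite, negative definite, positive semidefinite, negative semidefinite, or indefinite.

negative semidefinite

Applying the same elementary operations to the rows and columns of A produces a congruent diagonal matrix with entries -12, 0, 0.
So there are 1 negative, 2 zero pivots.
Hence Q is negative semidefinite.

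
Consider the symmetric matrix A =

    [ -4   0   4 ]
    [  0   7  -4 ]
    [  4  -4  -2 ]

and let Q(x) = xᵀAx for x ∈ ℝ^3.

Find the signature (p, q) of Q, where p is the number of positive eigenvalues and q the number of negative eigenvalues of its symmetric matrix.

(1, 2)

Applying the same elementary operations to the rows and columns of A produces a congruent diagonal matrix with entries -4, 7, -2/7.
That gives 1 positive, 2 negative pivots.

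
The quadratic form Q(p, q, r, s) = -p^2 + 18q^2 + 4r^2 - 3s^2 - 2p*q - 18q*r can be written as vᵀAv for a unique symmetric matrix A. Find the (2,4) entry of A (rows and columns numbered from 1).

0

The coefficient of q·s in Q is 0. For a symmetric A this equals A[2,4] + A[4,2] = 2·A[2,4].
So A[2,4] = 0/2 = 0.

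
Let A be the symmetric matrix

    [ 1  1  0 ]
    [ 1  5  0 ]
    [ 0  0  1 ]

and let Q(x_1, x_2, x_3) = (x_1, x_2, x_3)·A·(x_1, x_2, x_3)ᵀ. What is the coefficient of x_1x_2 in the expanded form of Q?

2

The coefficient of x_1x_2 is A[1,2] + A[2,1] = 2·1 = 2.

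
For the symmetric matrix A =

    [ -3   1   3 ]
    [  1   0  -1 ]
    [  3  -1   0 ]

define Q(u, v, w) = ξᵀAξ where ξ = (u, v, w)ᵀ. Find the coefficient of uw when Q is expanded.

6

The coefficient of uw is A[1,3] + A[3,1] = 2·3 = 6.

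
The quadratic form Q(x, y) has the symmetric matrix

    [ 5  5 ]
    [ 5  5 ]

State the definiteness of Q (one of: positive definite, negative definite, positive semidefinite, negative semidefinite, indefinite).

Row-reducing A symmetrically gives the diagonal entries 5, 0.
Counting signs: 1 positive, 1 zero.
Hence Q is positive semidefinite.

positive semidefinite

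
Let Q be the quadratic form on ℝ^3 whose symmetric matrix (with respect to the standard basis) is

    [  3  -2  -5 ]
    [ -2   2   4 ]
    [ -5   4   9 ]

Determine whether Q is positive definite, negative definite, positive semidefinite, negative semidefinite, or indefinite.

positive semidefinite

Congruent diagonalization of A (simultaneous row and column reduction) yields pivots 3, 2/3, 0.
So there are 2 positive, 1 zero pivots.
Hence Q is positive semidefinite.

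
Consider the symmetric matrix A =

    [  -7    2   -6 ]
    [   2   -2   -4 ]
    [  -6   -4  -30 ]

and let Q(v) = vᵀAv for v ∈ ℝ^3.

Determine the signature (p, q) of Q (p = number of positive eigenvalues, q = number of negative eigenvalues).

Applying the same elementary operations to the rows and columns of A produces a congruent diagonal matrix with entries -7, -10/7, -2.
That gives 3 negative pivots.

(0, 3)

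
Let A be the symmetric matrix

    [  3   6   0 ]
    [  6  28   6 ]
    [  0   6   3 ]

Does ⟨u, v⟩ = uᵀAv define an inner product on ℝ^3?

Leading principal minors: Δ_1 = 3, Δ_2 = 48, Δ_3 = 36.
All leading principal minors are positive, so by Sylvester's criterion Q is positive definite.
⟨·,·⟩ is an inner product exactly when A is positive definite.

yes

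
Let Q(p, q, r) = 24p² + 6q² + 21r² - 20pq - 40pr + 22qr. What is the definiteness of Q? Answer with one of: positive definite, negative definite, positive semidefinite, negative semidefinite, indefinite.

positive definite

The symmetric matrix is A = [[24, -10, -20], [-10, 6, 11], [-20, 11, 21]].
An LDLᵀ factorisation of A has diagonal entries 24, 11/6, 5/11.
Counting signs: 3 positive.
Hence Q is positive definite.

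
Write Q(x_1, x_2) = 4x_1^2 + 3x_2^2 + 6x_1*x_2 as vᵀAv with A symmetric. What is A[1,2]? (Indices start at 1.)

The coefficient of x_1·x_2 in Q is 6. For a symmetric A this equals A[1,2] + A[2,1] = 2·A[1,2].
So A[1,2] = 6/2 = 3.

3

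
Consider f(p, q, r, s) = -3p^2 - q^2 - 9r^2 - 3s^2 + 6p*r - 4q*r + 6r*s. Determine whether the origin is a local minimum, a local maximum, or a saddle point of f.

The Hessian at the origin is H = [[-6, 0, 6, 0], [0, -2, -4, 0], [6, -4, -18, 6], [0, 0, 6, -6]].
Congruent diagonalization of H (simultaneous row and column reduction) yields pivots -6, -2, -4, 3.
Counting signs: 1 positive, 3 negative.
H is indefinite, so the origin is a saddle point.

saddle point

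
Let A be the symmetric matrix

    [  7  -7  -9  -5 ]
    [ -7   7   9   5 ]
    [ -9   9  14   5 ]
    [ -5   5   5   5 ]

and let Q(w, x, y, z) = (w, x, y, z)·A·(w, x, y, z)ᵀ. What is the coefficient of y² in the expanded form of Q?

The coefficient of y² is the diagonal entry A[3,3] = 14.

14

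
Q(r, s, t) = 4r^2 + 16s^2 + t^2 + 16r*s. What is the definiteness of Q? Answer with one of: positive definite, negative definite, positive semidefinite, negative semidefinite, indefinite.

positive semidefinite

The symmetric matrix is A = [[4, 8, 0], [8, 16, 0], [0, 0, 1]].
Row-reducing A symmetrically gives the diagonal entries 4, 0, 1.
So there are 2 positive, 1 zero pivots.
Hence Q is positive semidefinite.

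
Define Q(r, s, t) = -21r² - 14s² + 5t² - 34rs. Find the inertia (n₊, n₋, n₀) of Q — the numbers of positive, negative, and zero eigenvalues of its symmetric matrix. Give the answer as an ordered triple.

Write A = [[-21, -17, 0], [-17, -14, 0], [0, 0, 5]].
Applying the same elementary operations to the rows and columns of A produces a congruent diagonal matrix with entries -21, -5/21, 5.
Counting signs: 1 positive, 2 negative.

(1, 2, 0)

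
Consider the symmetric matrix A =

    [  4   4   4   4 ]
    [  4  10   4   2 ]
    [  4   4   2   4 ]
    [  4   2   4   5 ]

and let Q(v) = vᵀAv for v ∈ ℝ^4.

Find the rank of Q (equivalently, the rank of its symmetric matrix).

Symmetric row and column elimination reduces A to a congruent diagonal form with pivots 4, 6, -2, 1/3.
So there are 3 positive, 1 negative pivots.
The rank is the number of nonzero pivots: 4.

4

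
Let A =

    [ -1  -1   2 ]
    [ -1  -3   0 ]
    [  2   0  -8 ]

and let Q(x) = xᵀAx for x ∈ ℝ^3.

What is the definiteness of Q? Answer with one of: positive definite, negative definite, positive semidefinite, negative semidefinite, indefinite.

Leading principal minors: Δ_1 = -1, Δ_2 = 2, Δ_3 = -4.
The signs alternate starting with Δ_1 < 0, so by Sylvester's criterion Q is negative definite.

negative definite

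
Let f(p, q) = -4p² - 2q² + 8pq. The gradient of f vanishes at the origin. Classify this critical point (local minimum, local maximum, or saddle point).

The Hessian at the origin is H = [[-8, 8], [8, -4]].
det H = -8·-4 − (8)² = -32 < 0, so H is indefinite.
Therefore the origin is a saddle point.

saddle point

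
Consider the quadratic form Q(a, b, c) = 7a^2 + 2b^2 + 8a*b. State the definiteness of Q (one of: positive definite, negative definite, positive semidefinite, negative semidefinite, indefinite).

The symmetric matrix is A = [[7, 4, 0], [4, 2, 0], [0, 0, 0]].
Symmetric row and column elimination reduces A to a congruent diagonal form with pivots 7, -2/7, 0.
That gives 1 positive, 1 negative, 1 zero pivots.
Hence Q is indefinite.

indefinite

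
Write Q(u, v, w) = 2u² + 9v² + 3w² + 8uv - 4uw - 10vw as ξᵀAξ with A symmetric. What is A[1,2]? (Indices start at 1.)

The coefficient of u·v in Q is 8. For a symmetric A this equals A[1,2] + A[2,1] = 2·A[1,2].
So A[1,2] = 8/2 = 4.

4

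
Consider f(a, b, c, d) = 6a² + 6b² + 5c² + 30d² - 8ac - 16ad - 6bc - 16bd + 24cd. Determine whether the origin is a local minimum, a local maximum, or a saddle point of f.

The Hessian at the origin is H = [[12, 0, -8, -16], [0, 12, -6, -16], [-8, -6, 10, 24], [-16, -16, 24, 60]].
Applying the same elementary operations to the rows and columns of H produces a congruent diagonal matrix with entries 12, 12, 5/3, 4/15.
So there are 4 positive pivots.
H is positive definite, so the origin is a strict local minimum.

local minimum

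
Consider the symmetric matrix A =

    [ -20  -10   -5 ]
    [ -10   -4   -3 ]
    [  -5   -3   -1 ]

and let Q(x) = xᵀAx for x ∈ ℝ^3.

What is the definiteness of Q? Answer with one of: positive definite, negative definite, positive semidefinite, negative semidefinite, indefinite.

indefinite

Symmetric row and column elimination reduces A to a congruent diagonal form with pivots -20, 1, 0.
Counting signs: 1 positive, 1 negative, 1 zero.
Hence Q is indefinite.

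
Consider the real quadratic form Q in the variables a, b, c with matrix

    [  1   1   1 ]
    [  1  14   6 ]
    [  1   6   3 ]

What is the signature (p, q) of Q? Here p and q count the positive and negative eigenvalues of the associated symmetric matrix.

(3, 0)

Symmetric row and column elimination reduces A to a congruent diagonal form with pivots 1, 13, 1/13.
That gives 3 positive pivots.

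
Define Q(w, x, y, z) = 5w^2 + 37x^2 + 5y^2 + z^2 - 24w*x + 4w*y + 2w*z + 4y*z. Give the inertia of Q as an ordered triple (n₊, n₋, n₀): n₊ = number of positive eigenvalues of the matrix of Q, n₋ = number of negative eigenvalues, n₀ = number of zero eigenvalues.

(4, 0, 0)

Write A = [[5, -12, 2, 1], [-12, 37, 0, 0], [2, 0, 5, 2], [1, 0, 2, 1]].
Symmetric row and column elimination reduces A to a congruent diagonal form with pivots 5, 41/5, 57/41, 4/57.
That gives 4 positive pivots.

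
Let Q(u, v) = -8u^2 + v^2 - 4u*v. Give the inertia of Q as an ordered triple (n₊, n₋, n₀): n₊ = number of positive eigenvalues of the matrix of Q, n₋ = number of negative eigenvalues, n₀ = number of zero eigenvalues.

Write A = [[-8, -2], [-2, 1]].
Applying the same elementary operations to the rows and columns of A produces a congruent diagonal matrix with entries -8, 3/2.
That gives 1 positive, 1 negative pivots.

(1, 1, 0)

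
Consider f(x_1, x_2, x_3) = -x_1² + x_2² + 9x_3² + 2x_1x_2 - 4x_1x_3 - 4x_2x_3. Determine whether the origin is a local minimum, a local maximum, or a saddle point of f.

The Hessian at the origin is H = [[-2, 2, -4], [2, 2, -4], [-4, -4, 18]].
Symmetric row and column elimination reduces H to a congruent diagonal form with pivots -2, 4, 10.
Counting signs: 2 positive, 1 negative.
H is indefinite, so the origin is a saddle point.

saddle point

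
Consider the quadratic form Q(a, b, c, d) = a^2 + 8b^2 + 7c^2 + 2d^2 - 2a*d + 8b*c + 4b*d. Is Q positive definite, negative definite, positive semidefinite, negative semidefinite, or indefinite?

Write A = [[1, 0, 0, -1], [0, 8, 4, 2], [0, 4, 7, 0], [-1, 2, 0, 2]].
Applying the same elementary operations to the rows and columns of A produces a congruent diagonal matrix with entries 1, 8, 5, 3/10.
Counting signs: 4 positive.
Hence Q is positive definite.

positive definite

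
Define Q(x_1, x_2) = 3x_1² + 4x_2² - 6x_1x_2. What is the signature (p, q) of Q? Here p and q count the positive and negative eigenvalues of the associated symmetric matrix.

(2, 0)

The associated matrix is A = [[3, -3], [-3, 4]].
Applying the same elementary operations to the rows and columns of A produces a congruent diagonal matrix with entries 3, 1.
That gives 2 positive pivots.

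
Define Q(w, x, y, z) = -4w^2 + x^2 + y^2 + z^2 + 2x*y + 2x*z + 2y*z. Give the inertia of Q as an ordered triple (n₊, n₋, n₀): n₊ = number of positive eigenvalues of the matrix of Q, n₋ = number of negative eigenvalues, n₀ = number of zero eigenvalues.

Write A = [[-4, 0, 0, 0], [0, 1, 1, 1], [0, 1, 1, 1], [0, 1, 1, 1]].
Applying the same elementary operations to the rows and columns of A produces a congruent diagonal matrix with entries -4, 1, 0, 0.
So there are 1 positive, 1 negative, 2 zero pivots.

(1, 1, 2)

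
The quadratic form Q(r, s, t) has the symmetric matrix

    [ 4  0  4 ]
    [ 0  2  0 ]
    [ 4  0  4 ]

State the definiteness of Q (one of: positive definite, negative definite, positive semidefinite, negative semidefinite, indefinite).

Congruent diagonalization of A (simultaneous row and column reduction) yields pivots 4, 2, 0.
So there are 2 positive, 1 zero pivots.
Hence Q is positive semidefinite.

positive semidefinite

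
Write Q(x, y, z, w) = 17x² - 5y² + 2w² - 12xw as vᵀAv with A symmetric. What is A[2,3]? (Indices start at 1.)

0

The coefficient of y·z in Q is 0. For a symmetric A this equals A[2,3] + A[3,2] = 2·A[2,3].
So A[2,3] = 0/2 = 0.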